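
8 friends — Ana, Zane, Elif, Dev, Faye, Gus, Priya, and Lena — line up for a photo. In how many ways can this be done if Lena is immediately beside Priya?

10080

Glue Lena and Priya into one block (2 internal orders), leaving 7 units to arrange in a row.
So the count is 2·(7)! = 10080.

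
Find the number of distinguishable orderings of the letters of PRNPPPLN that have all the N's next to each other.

210

Treat the 2 copies of N as a single block. The multiset to arrange is then {NN, L, P, P, P, P, R}, 7 items in all.
That gives (7)!/(4!) = 210 arrangements.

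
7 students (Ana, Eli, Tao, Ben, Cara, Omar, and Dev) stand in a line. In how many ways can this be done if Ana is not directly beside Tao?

Of the 7! = 5040 arrangements, those with Ana and Tao adjacent number 2 × 6! = 1440 (treat the pair as a block with 2 internal orders).
So 5040 − 1440 = 3600 arrangements keep them apart.

3600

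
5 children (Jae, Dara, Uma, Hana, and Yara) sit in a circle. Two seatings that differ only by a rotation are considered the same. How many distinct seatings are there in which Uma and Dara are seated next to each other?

Treat {Uma, Dara} as one unit (2 internal orders) and seat the resulting 4 units around the table: (3)! circular arrangements.
So 2 × (3)! = 2 × 6 = 12.

12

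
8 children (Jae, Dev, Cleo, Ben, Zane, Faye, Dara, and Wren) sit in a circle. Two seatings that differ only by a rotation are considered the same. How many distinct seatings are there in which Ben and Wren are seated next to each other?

1440

Glue Ben and Wren into a block (2 internal orders). Seating 7 units around a circle gives (6)! arrangements.
So 2 × (6)! = 2 × 720 = 1440.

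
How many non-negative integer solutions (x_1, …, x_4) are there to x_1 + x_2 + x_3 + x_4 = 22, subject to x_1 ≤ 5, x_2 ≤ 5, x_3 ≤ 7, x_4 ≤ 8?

20

Without the upper bounds there are C(25,3) = 2300 ways to split 22 among 4 variables.
Subtract solutions that violate a single cap (substitute x_i' = x_i − (cap_i+1)): x_1 ≥ 6 gives C(19,3) = 969; x_2 ≥ 6 gives C(19,3) = 969; x_3 ≥ 8 gives C(17,3) = 680; x_4 ≥ 9 gives C(16,3) = 560. Together 3178.
Add back pairs where two caps are both exceeded: 286 + 165 + 120 + 165 + 120 + 56 = 912.
Subtract triples: 10 + 4 + 0 + 0 = 14.
By inclusion–exclusion the count is 2300 − 3178 + 912 − 14 = 20.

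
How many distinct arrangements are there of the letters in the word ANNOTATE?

ANNOTATE has 8 letters with A appearing twice, N appearing twice, and T appearing twice.
The number of distinct arrangements is 8!/(2!·2!·2!) = 40320/8 = 5040.

5040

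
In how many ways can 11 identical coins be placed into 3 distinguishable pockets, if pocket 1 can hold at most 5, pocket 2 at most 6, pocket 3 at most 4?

15

Ignoring the caps, the number of non-negative solutions to x_1+…+x_3 = 11 is C(13,2) = 78.
Subtract solutions that violate a single cap (substitute x_i' = x_i − (cap_i+1)): x_1 ≥ 6 gives C(7,2) = 21; x_2 ≥ 7 gives C(6,2) = 15; x_3 ≥ 5 gives C(8,2) = 28. Together 64.
Add back pairs where two caps are both exceeded: 0 + 1 + 0 = 1.
By inclusion–exclusion the count is 78 − 64 + 1 = 15.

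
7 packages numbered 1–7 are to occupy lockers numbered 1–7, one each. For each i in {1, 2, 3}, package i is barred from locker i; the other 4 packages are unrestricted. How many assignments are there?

Let Aᵢ (for i ∈ {1, 2, 3}) be the placements that put package i in its forbidden locker. Any j of these fix j positions, leaving (7−j)! ways to fill the rest, and there are C(3,j) ways to pick which j.
By inclusion–exclusion, the number of valid placements is Σ_{j=0}^{3} (−1)^j C(3,j)·(7−j)!.
Computing: 5040 − 2160 + 360 − 24 = 3216.

3216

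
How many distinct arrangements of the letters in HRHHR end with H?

6

With the last slot taken by H, it remains to arrange the other 4 letters (RHHR).
Those 4 letters have H appearing twice and R appearing twice, giving (4)!/(2!·2!) = 6.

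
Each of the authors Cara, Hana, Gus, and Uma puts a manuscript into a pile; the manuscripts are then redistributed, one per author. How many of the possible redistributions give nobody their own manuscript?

This is the derangement count D_4: permutations of 4 items with no fixed point.
By inclusion–exclusion this is Σ_{j=0}^{4} (−1)^j C(4,j)·(4−j)!.
Computing: 24 − 24 + 12 − 4 + 1 = 9.

9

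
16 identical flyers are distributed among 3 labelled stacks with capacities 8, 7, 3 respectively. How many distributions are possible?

6

By stars and bars, unrestricted non-negative solutions to x_1+…+x_3 = 16 number C(16+2,2) = 153.
Subtract solutions that violate a single cap (substitute x_i' = x_i − (cap_i+1)): x_1 ≥ 9 gives C(9,2) = 36; x_2 ≥ 8 gives C(10,2) = 45; x_3 ≥ 4 gives C(14,2) = 91. Together 172.
Add back pairs where two caps are both exceeded: 0 + 10 + 15 = 25.
By inclusion–exclusion the count is 153 − 172 + 25 = 6.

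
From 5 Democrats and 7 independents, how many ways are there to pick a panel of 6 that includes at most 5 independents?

Split by how many independents are chosen (0 through 5).
Sum: C(7,0)·C(5,6) + C(7,1)·C(5,5) + C(7,2)·C(5,4) + C(7,3)·C(5,3) + C(7,4)·C(5,2) + C(7,5)·C(5,1) = 0 + 7 + 105 + 350 + 350 + 105 = 917.

917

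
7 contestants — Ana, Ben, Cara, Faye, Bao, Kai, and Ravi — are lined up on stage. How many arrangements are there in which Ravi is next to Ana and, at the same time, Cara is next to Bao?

480

Treat {Ravi,Ana} as one block (2 orders) and {Cara,Bao} as another (2 orders).
That leaves 5 units to arrange: 2 × 2 × 5! = 4 × 120 = 480.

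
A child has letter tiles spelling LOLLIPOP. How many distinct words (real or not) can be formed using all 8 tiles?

1680

Letter multiplicities in LOLLIPOP: I×1, L×3, O×2, P×2.
The number of distinct arrangements is 8!/(3!·2!·2!) = 40320/24 = 1680.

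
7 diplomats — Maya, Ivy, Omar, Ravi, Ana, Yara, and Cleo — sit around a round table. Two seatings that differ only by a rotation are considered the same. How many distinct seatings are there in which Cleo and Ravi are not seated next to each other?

All circular seatings of 7 people number (6)! = 720.
Those with Cleo next to Ravi: fuse the pair into one unit and seat 6 units around a circle — 2·(5)! = 240.
Subtracting, 720 − 240 = 480.

480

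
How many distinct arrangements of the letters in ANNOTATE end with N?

1260

Fix N in the last position and arrange the remaining 7 letters.
Those 7 letters have A appearing twice and T appearing twice, giving (7)!/(2!·2!) = 1260.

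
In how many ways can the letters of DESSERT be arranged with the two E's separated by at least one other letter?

900

Total arrangements of DESSERT: 7!/(2!·2!) = 1260.
If the two E's are adjacent, glue them into one block, leaving 6 items to arrange: (6)!/(2!) = 360 ways.
Subtracting, 1260 − 360 = 900 arrangements keep the E's apart.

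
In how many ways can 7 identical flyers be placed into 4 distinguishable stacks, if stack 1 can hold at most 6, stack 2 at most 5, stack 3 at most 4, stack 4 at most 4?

Without the upper bounds there are C(10,3) = 120 ways to split 7 among 4 stacks.
Subtract solutions that violate a single cap (substitute x_i' = x_i − (cap_i+1)): x_1 ≥ 7 gives C(3,3) = 1; x_2 ≥ 6 gives C(4,3) = 4; x_3 ≥ 5 gives C(5,3) = 10; x_4 ≥ 5 gives C(5,3) = 10. Together 25.
No two caps can be exceeded simultaneously, so the pair terms are all 0.
By inclusion–exclusion the count is 120 − 25 + 0 = 95.

95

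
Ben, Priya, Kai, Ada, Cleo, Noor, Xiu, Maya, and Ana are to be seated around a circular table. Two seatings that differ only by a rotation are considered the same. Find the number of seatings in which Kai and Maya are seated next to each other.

Treat {Kai, Maya} as one unit (2 internal orders) and seat the resulting 8 units around the table: (7)! circular arrangements.
So 2 × (7)! = 2 × 5040 = 10080.

10080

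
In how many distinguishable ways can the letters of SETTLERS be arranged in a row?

The 8 letters of SETTLERS have repeats: E appearing twice, S appearing twice, and T appearing twice.
The number of distinct arrangements is 8!/(2!·2!·2!) = 40320/8 = 5040.

5040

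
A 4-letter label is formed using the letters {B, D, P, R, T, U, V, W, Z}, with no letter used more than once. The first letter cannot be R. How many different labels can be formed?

2688

The first letter has 9−1 = 8 choices (anything except R).
The remaining 3 letters are filled from the other 8 symbols without repetition: 8 × 7 × 6 = 336.
Total: 8 × 336 = 2688.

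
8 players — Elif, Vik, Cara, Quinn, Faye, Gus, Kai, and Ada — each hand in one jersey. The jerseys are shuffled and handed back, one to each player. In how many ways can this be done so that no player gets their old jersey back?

14833

Let Aᵢ be the assignments in which player i gets their old jersey. We want the size of the complement of A₁∪…∪A_8.
By inclusion–exclusion this is Σ_{j=0}^{8} (−1)^j C(8,j)·(8−j)!.
Computing: 40320 − 40320 + 20160 − 6720 + 1680 − 336 + 56 − 8 + 1 = 14833.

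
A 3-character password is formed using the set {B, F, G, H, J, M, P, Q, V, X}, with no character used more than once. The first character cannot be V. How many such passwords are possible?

648

The first character has 10−1 = 9 choices (anything except V).
The remaining 2 characters are filled from the other 9 symbols without repetition: 9 × 8 = 72.
Total: 9 × 72 = 648.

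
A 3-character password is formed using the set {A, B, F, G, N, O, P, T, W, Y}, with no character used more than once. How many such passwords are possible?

720

This is a permutation of 3 out of 10: P(10,3) = 10!/7!.
That product is 10 × 9 × 8 = 720.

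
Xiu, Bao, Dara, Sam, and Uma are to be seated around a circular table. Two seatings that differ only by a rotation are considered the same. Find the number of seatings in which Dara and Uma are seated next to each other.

12

Glue Dara and Uma into a block (2 internal orders). Seating 4 units around a circle gives (3)! arrangements.
So 2 × (3)! = 2 × 6 = 12.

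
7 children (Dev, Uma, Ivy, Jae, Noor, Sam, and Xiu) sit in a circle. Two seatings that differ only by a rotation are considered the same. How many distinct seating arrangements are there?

720

Fix one person's seat to break rotational symmetry; the remaining 6 people can be arranged in (6)! = 720 ways.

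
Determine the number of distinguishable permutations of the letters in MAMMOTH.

840

The 7 letters of MAMMOTH have repeats: M appearing 3 times.
Dividing 7! = 5040 by 3! = 6 for the repeated letters gives 840.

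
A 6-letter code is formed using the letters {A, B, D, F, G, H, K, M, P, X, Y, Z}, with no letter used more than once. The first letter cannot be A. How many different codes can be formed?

The first letter has 12−1 = 11 choices (anything except A).
The remaining 5 letters are filled from the other 11 symbols without repetition: 11 × 10 × 9 × 8 × 7 = 55440.
Total: 11 × 55440 = 609840.

609840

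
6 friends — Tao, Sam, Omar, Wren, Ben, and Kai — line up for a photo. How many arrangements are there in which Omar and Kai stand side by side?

240

Place the 4 others and the Omar-Kai pair as 5 objects in a line; the pair has 2 internal arrangements.
That gives 2 × 5! = 2 × 120 = 240.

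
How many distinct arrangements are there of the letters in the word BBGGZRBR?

Letter multiplicities in BBGGZRBR: B×3, G×2, R×2, Z×1.
The number of distinct arrangements is 8!/(3!·2!·2!) = 40320/24 = 1680.

1680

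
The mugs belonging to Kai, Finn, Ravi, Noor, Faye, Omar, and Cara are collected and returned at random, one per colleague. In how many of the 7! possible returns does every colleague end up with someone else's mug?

Count assignments avoiding every fixed point. For any j of the 7 colleagues fixed to their own mug, the other 7−j can be arranged in (7−j)! ways.
By inclusion–exclusion this is Σ_{j=0}^{7} (−1)^j C(7,j)·(7−j)!.
Computing: 5040 − 5040 + 2520 − 840 + 210 − 42 + 7 − 1 = 1854.

1854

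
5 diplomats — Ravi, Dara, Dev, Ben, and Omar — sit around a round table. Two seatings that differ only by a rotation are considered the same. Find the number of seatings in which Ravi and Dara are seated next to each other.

Treat {Ravi, Dara} as one unit (2 internal orders) and seat the resulting 4 units around the table: (3)! circular arrangements.
So 2 × (3)! = 2 × 6 = 12.

12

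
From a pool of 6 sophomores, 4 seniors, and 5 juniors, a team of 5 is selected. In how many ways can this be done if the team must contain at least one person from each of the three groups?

With no constraint there are C(15,5) = 3003 possible selections.
Selections missing a whole group: no sophomores → C(9,5) = 126; no seniors → C(11,5) = 462; no juniors → C(10,5) = 252.
Add back selections omitting two groups (i.e. drawn from a single group): C(6,5) + C(4,5) + C(5,5) = 7.
By inclusion–exclusion: 3003 − 840 + 7 = 2170.

2170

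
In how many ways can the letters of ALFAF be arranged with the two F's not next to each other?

Total arrangements of ALFAF: 5!/(2!·2!) = 30.
If the two F's are adjacent, glue them into one block, leaving 4 items to arrange: (4)!/(2!) = 12 ways.
Hence 30 − 12 = 18.

18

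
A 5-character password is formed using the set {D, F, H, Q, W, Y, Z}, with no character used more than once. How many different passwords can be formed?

With no repetition, fill the 5 characters in order: 7 choices, then 6, down to 3.
That product is 7 × 6 × 5 × 4 × 3 = 2520.

2520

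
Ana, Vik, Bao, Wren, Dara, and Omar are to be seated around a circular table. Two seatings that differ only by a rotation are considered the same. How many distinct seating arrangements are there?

120

Around a circle, 6 distinct people have 6!/6 = (5)! = 120 rotationally distinct seatings.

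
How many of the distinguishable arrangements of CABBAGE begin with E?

With the first slot taken by E, it remains to arrange the other 6 letters (CABBAG).
Those 6 letters have A appearing twice and B appearing twice, giving (6)!/(2!·2!) = 180.

180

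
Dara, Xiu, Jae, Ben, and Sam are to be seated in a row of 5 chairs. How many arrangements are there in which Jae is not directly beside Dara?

Of the 5! = 120 arrangements, those with Jae and Dara adjacent number 2 × 4! = 48 (treat the pair as a block with 2 internal orders).
Complementary counting: 120 − 48 = 72.

72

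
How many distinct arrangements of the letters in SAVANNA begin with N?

120

Fix N in the first position and arrange the remaining 6 letters.
Those 6 letters have A appearing 3 times, giving (6)!/(3!) = 120.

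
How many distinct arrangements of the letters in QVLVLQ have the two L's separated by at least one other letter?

60

Total arrangements of QVLVLQ: 6!/(2!·2!·2!) = 90.
Arrangements with the L's together: treat LL as one letter, giving (5)!/(2!·2!) = 30.
Hence 90 − 30 = 60.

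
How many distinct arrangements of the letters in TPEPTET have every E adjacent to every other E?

Treat the 2 copies of E as a single block. The multiset to arrange is then {EE, P, P, T, T, T}, 6 items in all.
That gives (6)!/(3!·2!) = 60 arrangements.

60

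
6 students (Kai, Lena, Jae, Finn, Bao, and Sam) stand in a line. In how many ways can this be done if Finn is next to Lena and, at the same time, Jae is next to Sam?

Treat {Finn,Lena} as one block (2 orders) and {Jae,Sam} as another (2 orders).
That leaves 4 units to arrange: 2 × 2 × 4! = 4 × 24 = 96.

96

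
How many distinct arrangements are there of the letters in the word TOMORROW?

3360

The 8 letters of TOMORROW have repeats: O appearing 3 times and R appearing twice.
Dividing 8! = 40320 by 3!·2! = 12 for the repeated letters gives 3360.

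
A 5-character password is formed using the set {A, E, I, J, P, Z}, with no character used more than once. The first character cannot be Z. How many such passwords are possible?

600

The first character has 6−1 = 5 choices (anything except Z).
The remaining 4 characters are filled from the other 5 symbols without repetition: 5 × 4 × 3 × 2 = 120.
Total: 5 × 120 = 600.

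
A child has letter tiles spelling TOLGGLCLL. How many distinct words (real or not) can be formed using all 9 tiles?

Letter multiplicities in TOLGGLCLL: C×1, G×2, L×4, O×1, T×1.
Dividing 9! = 362880 by 4!·2! = 48 for the repeated letters gives 7560.

7560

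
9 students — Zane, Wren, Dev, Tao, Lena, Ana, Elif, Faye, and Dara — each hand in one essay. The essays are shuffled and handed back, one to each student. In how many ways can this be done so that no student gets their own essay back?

Let Aᵢ be the assignments in which student i gets their own essay. We want the size of the complement of A₁∪…∪A_9.
By inclusion–exclusion this is Σ_{j=0}^{9} (−1)^j C(9,j)·(9−j)!.
Computing: 362880 − 362880 + 181440 − 60480 + 15120 − 3024 + 504 − 72 + 9 − 1 = 133496.

133496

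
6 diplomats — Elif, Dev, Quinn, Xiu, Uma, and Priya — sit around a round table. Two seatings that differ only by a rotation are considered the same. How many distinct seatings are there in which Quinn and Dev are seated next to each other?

Glue Quinn and Dev into a block (2 internal orders). Seating 5 units around a circle gives (4)! arrangements.
So 2 × (4)! = 2 × 24 = 48.

48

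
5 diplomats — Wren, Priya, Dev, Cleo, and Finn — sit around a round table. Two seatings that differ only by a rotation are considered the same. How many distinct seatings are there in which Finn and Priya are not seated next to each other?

12

All circular seatings of 5 people number (4)! = 24.
Those with Finn next to Priya: fuse the pair into one unit and seat 4 units around a circle — 2·(3)! = 12.
Subtracting, 24 − 12 = 12.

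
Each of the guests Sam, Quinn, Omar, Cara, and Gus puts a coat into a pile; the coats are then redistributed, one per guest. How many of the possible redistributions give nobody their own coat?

44

This is the derangement count D_5: permutations of 5 items with no fixed point.
By inclusion–exclusion this is Σ_{j=0}^{5} (−1)^j C(5,j)·(5−j)!.
Computing: 120 − 120 + 60 − 20 + 5 − 1 = 44.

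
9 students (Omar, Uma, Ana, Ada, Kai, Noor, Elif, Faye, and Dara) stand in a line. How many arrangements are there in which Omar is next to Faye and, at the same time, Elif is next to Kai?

20160

Treat {Omar,Faye} as one block (2 orders) and {Elif,Kai} as another (2 orders).
That leaves 7 units to arrange: 2 × 2 × 7! = 4 × 5040 = 20160.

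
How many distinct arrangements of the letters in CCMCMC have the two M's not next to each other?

10

There are 6!/(4!·2!) = 15 arrangements of CCMCMC in total.
Arrangements with the M's together: treat MM as one letter, giving (5)!/(4!) = 5.
Hence 15 − 5 = 10.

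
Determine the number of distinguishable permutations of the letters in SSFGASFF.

1120

Letter multiplicities in SSFGASFF: A×1, F×3, G×1, S×3.
The number of distinct arrangements is 8!/(3!·3!) = 40320/36 = 1120.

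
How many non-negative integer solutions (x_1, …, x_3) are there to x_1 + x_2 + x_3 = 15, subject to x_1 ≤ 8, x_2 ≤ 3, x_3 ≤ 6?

6

Ignoring the caps, the number of non-negative solutions to x_1+…+x_3 = 15 is C(17,2) = 136.
Subtract solutions that violate a single cap (substitute x_i' = x_i − (cap_i+1)): x_1 ≥ 9 gives C(8,2) = 28; x_2 ≥ 4 gives C(13,2) = 78; x_3 ≥ 7 gives C(10,2) = 45. Together 151.
Add back pairs where two caps are both exceeded: 6 + 0 + 15 = 21.
By inclusion–exclusion the count is 136 − 151 + 21 = 6.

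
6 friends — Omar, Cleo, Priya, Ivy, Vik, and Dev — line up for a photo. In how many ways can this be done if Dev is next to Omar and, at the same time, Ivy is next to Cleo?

96

Treat {Dev,Omar} as one block (2 orders) and {Ivy,Cleo} as another (2 orders).
That leaves 4 units to arrange: 2 × 2 × 4! = 4 × 24 = 96.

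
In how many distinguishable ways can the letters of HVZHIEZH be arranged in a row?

The 8 letters of HVZHIEZH have repeats: H appearing 3 times and Z appearing twice.
So there are 8! / (3!·2!) = 3360 distinguishable arrangements.

3360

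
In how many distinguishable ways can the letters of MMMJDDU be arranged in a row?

420

The 7 letters of MMMJDDU have repeats: D appearing twice and M appearing 3 times.
So there are 7! / (3!·2!) = 420 distinguishable arrangements.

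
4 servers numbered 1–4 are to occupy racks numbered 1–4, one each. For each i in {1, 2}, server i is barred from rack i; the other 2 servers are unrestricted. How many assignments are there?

Let Aᵢ (for i ∈ {1, 2}) be the placements that put server i in its forbidden rack. Any j of these fix j positions, leaving (4−j)! ways to fill the rest, and there are C(2,j) ways to pick which j.
By inclusion–exclusion, the number of valid placements is Σ_{j=0}^{2} (−1)^j C(2,j)·(4−j)!.
Computing: 24 − 12 + 2 = 14.

14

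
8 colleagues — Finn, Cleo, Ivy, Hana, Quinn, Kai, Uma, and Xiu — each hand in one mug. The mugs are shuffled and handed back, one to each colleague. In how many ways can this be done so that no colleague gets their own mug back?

Count assignments avoiding every fixed point. For any j of the 8 colleagues fixed to their own mug, the other 8−j can be arranged in (8−j)! ways.
By inclusion–exclusion this is Σ_{j=0}^{8} (−1)^j C(8,j)·(8−j)!.
Computing: 40320 − 40320 + 20160 − 6720 + 1680 − 336 + 56 − 8 + 1 = 14833.

14833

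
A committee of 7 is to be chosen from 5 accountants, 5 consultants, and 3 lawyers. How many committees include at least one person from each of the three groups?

1580

With no constraint there are C(13,7) = 1716 possible selections.
Selections missing a whole group: no accountants → C(8,7) = 8; no consultants → C(8,7) = 8; no lawyers → C(10,7) = 120.
Add back selections omitting two groups (i.e. drawn from a single group): C(5,7) + C(5,7) + C(3,7) = 0.
By inclusion–exclusion: 1716 − 136 + 0 = 1580.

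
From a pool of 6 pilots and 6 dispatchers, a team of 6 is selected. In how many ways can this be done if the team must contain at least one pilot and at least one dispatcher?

922

Unrestricted: C(12,6) = 924 ways to pick any 6 of the 12.
Subtract selections that omit an entire group: no pilots → C(6,6) = 1; no dispatchers → C(6,6) = 1.
Both groups omitted at once is impossible, so 924 − 2 = 922.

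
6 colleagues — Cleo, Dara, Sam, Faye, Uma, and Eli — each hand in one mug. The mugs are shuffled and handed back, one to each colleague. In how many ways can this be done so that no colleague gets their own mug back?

This is the derangement count D_6: permutations of 6 items with no fixed point.
By inclusion–exclusion this is Σ_{j=0}^{6} (−1)^j C(6,j)·(6−j)!.
Computing: 720 − 720 + 360 − 120 + 30 − 6 + 1 = 265.

265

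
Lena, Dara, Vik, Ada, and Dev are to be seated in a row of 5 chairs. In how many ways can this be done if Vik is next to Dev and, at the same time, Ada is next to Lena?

24

Treat {Vik,Dev} as one block (2 orders) and {Ada,Lena} as another (2 orders).
That leaves 3 units to arrange: 2 × 2 × 3! = 4 × 6 = 24.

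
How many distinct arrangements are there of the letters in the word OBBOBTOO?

280

The 8 letters of OBBOBTOO have repeats: B appearing 3 times and O appearing 4 times.
So there are 8! / (4!·3!) = 280 distinguishable arrangements.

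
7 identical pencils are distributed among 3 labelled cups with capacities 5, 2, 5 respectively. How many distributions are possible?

15

By stars and bars, unrestricted non-negative solutions to x_1+…+x_3 = 7 number C(7+2,2) = 36.
Subtract solutions that violate a single cap (substitute x_i' = x_i − (cap_i+1)): x_1 ≥ 6 gives C(3,2) = 3; x_2 ≥ 3 gives C(6,2) = 15; x_3 ≥ 6 gives C(3,2) = 3. Together 21.
No two caps can be exceeded simultaneously, so the pair terms are all 0.
By inclusion–exclusion the count is 36 − 21 + 0 = 15.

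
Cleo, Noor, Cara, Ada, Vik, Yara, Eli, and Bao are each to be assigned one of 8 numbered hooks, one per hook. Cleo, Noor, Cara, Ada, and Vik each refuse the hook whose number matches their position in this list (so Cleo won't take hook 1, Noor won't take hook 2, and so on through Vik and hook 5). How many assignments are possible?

21234

Let Aᵢ (for 1 ≤ i ≤ 5) be the placements that put person i in their forbidden hook. Any j of these fix j positions, leaving (8−j)! ways to fill the rest, and there are C(5,j) ways to pick which j.
By inclusion–exclusion, the number of valid placements is Σ_{j=0}^{5} (−1)^j C(5,j)·(8−j)!.
Computing: 40320 − 25200 + 7200 − 1200 + 120 − 6 = 21234.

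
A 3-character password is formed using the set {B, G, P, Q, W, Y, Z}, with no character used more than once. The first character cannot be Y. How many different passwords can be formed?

180

The first character has 7−1 = 6 choices (anything except Y).
The remaining 2 characters are filled from the other 6 symbols without repetition: 6 × 5 = 30.
Total: 6 × 30 = 180.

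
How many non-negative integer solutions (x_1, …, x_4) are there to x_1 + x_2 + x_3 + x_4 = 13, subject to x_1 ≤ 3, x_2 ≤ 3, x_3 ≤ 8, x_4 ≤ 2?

19

Ignoring the caps, the number of non-negative solutions to x_1+…+x_4 = 13 is C(16,3) = 560.
Subtract solutions that violate a single cap (substitute x_i' = x_i − (cap_i+1)): x_1 ≥ 4 gives C(12,3) = 220; x_2 ≥ 4 gives C(12,3) = 220; x_3 ≥ 9 gives C(7,3) = 35; x_4 ≥ 3 gives C(13,3) = 286. Together 761.
Add back pairs where two caps are both exceeded: 56 + 1 + 84 + 1 + 84 + 4 = 230.
Subtract triples: 0 + 10 + 0 + 0 = 10.
By inclusion–exclusion the count is 560 − 761 + 230 − 10 = 19.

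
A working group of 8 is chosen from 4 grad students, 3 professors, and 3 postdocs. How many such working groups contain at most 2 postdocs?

24

Split by how many postdocs are chosen (0 through 2).
Sum: C(3,0)·C(7,8) + C(3,1)·C(7,7) + C(3,2)·C(7,6) = 0 + 3 + 21 = 24.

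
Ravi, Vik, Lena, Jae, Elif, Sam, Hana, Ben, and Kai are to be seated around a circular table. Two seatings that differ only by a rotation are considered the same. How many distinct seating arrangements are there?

Around a circle, 9 distinct people have 9!/9 = (8)! = 40320 rotationally distinct seatings.

40320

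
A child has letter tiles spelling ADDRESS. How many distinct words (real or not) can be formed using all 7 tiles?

ADDRESS has 7 letters with D appearing twice and S appearing twice.
Dividing 7! = 5040 by 2!·2! = 4 for the repeated letters gives 1260.

1260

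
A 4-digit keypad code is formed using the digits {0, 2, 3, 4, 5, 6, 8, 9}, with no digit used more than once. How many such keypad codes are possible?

1680

Choose and order 4 of the 8 symbols: the first digit has 8 options, the next 7, then 6, 5.
8 × 7 × 6 × 5 = 1680.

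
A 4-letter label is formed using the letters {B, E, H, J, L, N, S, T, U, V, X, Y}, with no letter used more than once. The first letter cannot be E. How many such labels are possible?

10890

The first letter has 12−1 = 11 choices (anything except E).
The remaining 3 letters are filled from the other 11 symbols without repetition: 11 × 10 × 9 = 990.
Total: 11 × 990 = 10890.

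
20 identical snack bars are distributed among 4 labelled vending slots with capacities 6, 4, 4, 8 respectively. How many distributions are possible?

Ignoring the caps, the number of non-negative solutions to x_1+…+x_4 = 20 is C(23,3) = 1771.
Subtract solutions that violate a single cap (substitute x_i' = x_i − (cap_i+1)): x_1 ≥ 7 gives C(16,3) = 560; x_2 ≥ 5 gives C(18,3) = 816; x_3 ≥ 5 gives C(18,3) = 816; x_4 ≥ 9 gives C(14,3) = 364. Together 2556.
Add back pairs where two caps are both exceeded: 165 + 165 + 35 + 286 + 84 + 84 = 819.
Subtract triples: 20 + 0 + 0 + 4 = 24.
By inclusion–exclusion the count is 1771 − 2556 + 819 − 24 = 10.

10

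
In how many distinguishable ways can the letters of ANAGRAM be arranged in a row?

Letter multiplicities in ANAGRAM: A×3, G×1, M×1, N×1, R×1.
Dividing 7! = 5040 by 3! = 6 for the repeated letters gives 840.

840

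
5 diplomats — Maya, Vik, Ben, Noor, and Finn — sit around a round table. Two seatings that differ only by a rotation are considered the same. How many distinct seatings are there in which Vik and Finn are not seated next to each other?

12

Without the restriction there are (4)! = 24 seatings.
Those with Vik next to Finn: fuse the pair into one unit and seat 4 units around a circle — 2·(3)! = 12.
Subtracting, 24 − 12 = 12.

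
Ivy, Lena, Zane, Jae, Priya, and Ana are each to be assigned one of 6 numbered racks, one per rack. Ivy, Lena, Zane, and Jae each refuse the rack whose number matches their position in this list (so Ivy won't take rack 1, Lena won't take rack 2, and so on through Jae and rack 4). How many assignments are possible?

362

Let Aᵢ (for 1 ≤ i ≤ 4) be the placements that put person i in their forbidden rack. Any j of these fix j positions, leaving (6−j)! ways to fill the rest, and there are C(4,j) ways to pick which j.
By inclusion–exclusion, the number of valid placements is Σ_{j=0}^{4} (−1)^j C(4,j)·(6−j)!.
Computing: 720 − 480 + 144 − 24 + 2 = 362.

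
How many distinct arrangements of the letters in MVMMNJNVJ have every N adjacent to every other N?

Treat the 2 copies of N as a single block. The multiset to arrange is then {NN, J, J, M, M, M, V, V}, 8 items in all.
That gives (8)!/(3!·2!·2!) = 1680 arrangements.

1680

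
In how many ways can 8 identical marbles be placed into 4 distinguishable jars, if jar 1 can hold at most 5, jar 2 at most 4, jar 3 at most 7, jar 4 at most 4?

Without the upper bounds there are C(11,3) = 165 ways to split 8 among 4 jars.
Subtract solutions that violate a single cap (substitute x_i' = x_i − (cap_i+1)): x_1 ≥ 6 gives C(5,3) = 10; x_2 ≥ 5 gives C(6,3) = 20; x_3 ≥ 8 gives C(3,3) = 1; x_4 ≥ 5 gives C(6,3) = 20. Together 51.
No two caps can be exceeded simultaneously, so the pair terms are all 0.
By inclusion–exclusion the count is 165 − 51 + 0 = 114.

114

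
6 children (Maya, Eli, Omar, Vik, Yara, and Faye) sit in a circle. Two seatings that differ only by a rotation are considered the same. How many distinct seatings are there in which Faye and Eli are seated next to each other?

Glue Faye and Eli into a block (2 internal orders). Seating 5 units around a circle gives (4)! arrangements.
So 2 × (4)! = 2 × 24 = 48.

48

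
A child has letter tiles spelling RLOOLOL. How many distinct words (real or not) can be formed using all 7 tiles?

The 7 letters of RLOOLOL have repeats: L appearing 3 times and O appearing 3 times.
The number of distinct arrangements is 7!/(3!·3!) = 5040/36 = 140.

140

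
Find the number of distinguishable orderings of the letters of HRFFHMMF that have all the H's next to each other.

420

Treat the 2 copies of H as a single block. The multiset to arrange is then {HH, F, F, F, M, M, R}, 7 items in all.
That gives (7)!/(3!·2!) = 420 arrangements.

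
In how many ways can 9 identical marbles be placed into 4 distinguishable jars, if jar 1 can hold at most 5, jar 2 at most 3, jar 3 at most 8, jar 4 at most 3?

91

Ignoring the caps, the number of non-negative solutions to x_1+…+x_4 = 9 is C(12,3) = 220.
Subtract solutions that violate a single cap (substitute x_i' = x_i − (cap_i+1)): x_1 ≥ 6 gives C(6,3) = 20; x_2 ≥ 4 gives C(8,3) = 56; x_3 ≥ 9 gives C(3,3) = 1; x_4 ≥ 4 gives C(8,3) = 56. Together 133.
Add back pairs where two caps are both exceeded: 0 + 0 + 0 + 0 + 4 + 0 = 4.
By inclusion–exclusion the count is 220 − 133 + 4 = 91.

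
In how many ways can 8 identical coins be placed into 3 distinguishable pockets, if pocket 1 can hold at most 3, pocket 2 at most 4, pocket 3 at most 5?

Without the upper bounds there are C(10,2) = 45 ways to split 8 among 3 pockets.
Subtract solutions that violate a single cap (substitute x_i' = x_i − (cap_i+1)): x_1 ≥ 4 gives C(6,2) = 15; x_2 ≥ 5 gives C(5,2) = 10; x_3 ≥ 6 gives C(4,2) = 6. Together 31.
No two caps can be exceeded simultaneously, so the pair terms are all 0.
By inclusion–exclusion the count is 45 − 31 + 0 = 14.

14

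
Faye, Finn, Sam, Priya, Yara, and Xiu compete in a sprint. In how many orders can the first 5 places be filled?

This is an ordered selection of 5 from 6: P(6,5).
That gives 6 × 5 × 4 × 3 × 2 = 720.

720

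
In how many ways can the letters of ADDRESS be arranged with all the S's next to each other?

Treat the 2 copies of S as a single block. The multiset to arrange is then {SS, A, D, D, E, R}, 6 items in all.
That gives (6)!/(2!) = 360 arrangements.

360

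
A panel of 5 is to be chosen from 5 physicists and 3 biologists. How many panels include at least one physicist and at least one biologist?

55

Unrestricted: C(8,5) = 56 ways to pick any 5 of the 8.
Subtract selections that omit an entire group: no physicists → C(3,5) = 0; no biologists → C(5,5) = 1.
Both groups omitted at once is impossible, so 56 − 1 = 55.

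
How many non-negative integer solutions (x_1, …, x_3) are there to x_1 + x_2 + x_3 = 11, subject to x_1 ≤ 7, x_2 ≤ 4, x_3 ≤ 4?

15

Ignoring the caps, the number of non-negative solutions to x_1+…+x_3 = 11 is C(13,2) = 78.
Subtract solutions that violate a single cap (substitute x_i' = x_i − (cap_i+1)): x_1 ≥ 8 gives C(5,2) = 10; x_2 ≥ 5 gives C(8,2) = 28; x_3 ≥ 5 gives C(8,2) = 28. Together 66.
Add back pairs where two caps are both exceeded: 0 + 0 + 3 = 3.
By inclusion–exclusion the count is 78 − 66 + 3 = 15.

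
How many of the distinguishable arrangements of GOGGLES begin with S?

120

Fix S in the first position and arrange the remaining 6 letters.
Those 6 letters have G appearing 3 times, giving (6)!/(3!) = 120.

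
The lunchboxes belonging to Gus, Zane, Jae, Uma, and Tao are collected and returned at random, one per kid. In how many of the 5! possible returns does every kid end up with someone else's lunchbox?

Let Aᵢ be the assignments in which kid i gets their own lunchbox. We want the size of the complement of A₁∪…∪A_5.
By inclusion–exclusion this is Σ_{j=0}^{5} (−1)^j C(5,j)·(5−j)!.
Computing: 120 − 120 + 60 − 20 + 5 − 1 = 44.

44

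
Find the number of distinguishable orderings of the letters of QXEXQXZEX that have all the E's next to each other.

840

Treat the 2 copies of E as a single block. The multiset to arrange is then {EE, Q, Q, X, X, X, X, Z}, 8 items in all.
That gives (8)!/(4!·2!) = 840 arrangements.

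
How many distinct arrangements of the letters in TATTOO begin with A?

Fix A in the first position and arrange the remaining 5 letters.
Those 5 letters have O appearing twice and T appearing 3 times, giving (5)!/(3!·2!) = 10.

10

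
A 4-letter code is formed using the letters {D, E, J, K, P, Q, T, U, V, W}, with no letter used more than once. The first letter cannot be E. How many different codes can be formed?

The first letter has 10−1 = 9 choices (anything except E).
The remaining 3 letters are filled from the other 9 symbols without repetition: 9 × 8 × 7 = 504.
Total: 9 × 504 = 4536.

4536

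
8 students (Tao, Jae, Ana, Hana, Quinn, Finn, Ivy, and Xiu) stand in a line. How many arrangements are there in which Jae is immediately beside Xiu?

Place the 6 others and the Jae-Xiu pair as 7 objects in a line; the pair has 2 internal arrangements.
So the count is 2·(7)! = 10080.

10080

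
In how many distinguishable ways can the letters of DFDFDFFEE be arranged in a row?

1260

The 9 letters of DFDFDFFEE have repeats: D appearing 3 times, E appearing twice, and F appearing 4 times.
The number of distinct arrangements is 9!/(4!·3!·2!) = 362880/288 = 1260.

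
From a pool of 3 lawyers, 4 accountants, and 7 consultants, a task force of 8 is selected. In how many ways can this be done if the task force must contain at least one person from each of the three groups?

2793

Total 8-person selections from all 14: C(14,8) = 3003.
Selections missing a whole group: no lawyers → C(11,8) = 165; no accountants → C(10,8) = 45; no consultants → C(7,8) = 0.
Add back selections omitting two groups (i.e. drawn from a single group): C(3,8) + C(4,8) + C(7,8) = 0.
By inclusion–exclusion: 3003 − 210 + 0 = 2793.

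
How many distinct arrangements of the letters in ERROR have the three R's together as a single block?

6

Treat the 3 copies of R as a single block. The multiset to arrange is then {RRR, E, O}, 3 items in all.
All 3 items are distinct, so there are (3)! = 6 arrangements.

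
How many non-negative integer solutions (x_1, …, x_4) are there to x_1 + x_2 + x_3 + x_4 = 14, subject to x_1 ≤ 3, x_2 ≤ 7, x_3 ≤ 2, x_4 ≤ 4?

10

Ignoring the caps, the number of non-negative solutions to x_1+…+x_4 = 14 is C(17,3) = 680.
Subtract solutions that violate a single cap (substitute x_i' = x_i − (cap_i+1)): x_1 ≥ 4 gives C(13,3) = 286; x_2 ≥ 8 gives C(9,3) = 84; x_3 ≥ 3 gives C(14,3) = 364; x_4 ≥ 5 gives C(12,3) = 220. Together 954.
Add back pairs where two caps are both exceeded: 10 + 120 + 56 + 20 + 4 + 84 = 294.
Subtract triples: 0 + 0 + 10 + 0 = 10.
By inclusion–exclusion the count is 680 − 954 + 294 − 10 = 10.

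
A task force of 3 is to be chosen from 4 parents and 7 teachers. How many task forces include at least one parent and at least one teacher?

With no constraint there are C(11,3) = 165 possible selections.
Subtract selections that omit an entire group: no parents → C(7,3) = 35; no teachers → C(4,3) = 4.
Both groups omitted at once is impossible, so 165 − 39 = 126.

126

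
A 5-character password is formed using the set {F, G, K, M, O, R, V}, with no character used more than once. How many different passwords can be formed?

2520

This is a permutation of 5 out of 7: P(7,5) = 7!/2!.
That product is 7 × 6 × 5 × 4 × 3 = 2520.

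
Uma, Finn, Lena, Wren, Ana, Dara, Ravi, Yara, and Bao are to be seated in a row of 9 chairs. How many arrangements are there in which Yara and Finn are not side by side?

Of the 9! = 362880 arrangements, those with Yara and Finn adjacent number 2 × 8! = 80640 (treat the pair as a block with 2 internal orders).
Complementary counting: 362880 − 80640 = 282240.

282240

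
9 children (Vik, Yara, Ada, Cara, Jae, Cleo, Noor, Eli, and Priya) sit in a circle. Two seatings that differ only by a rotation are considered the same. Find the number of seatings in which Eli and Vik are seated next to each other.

Glue Eli and Vik into a block (2 internal orders). Seating 8 units around a circle gives (7)! arrangements.
So 2 × (7)! = 2 × 5040 = 10080.

10080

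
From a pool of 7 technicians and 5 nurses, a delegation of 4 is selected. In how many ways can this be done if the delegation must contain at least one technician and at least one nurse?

Unrestricted: C(12,4) = 495 ways to pick any 4 of the 12.
Subtract selections that omit an entire group: no technicians → C(5,4) = 5; no nurses → C(7,4) = 35.
Both groups omitted at once is impossible, so 495 − 40 = 455.

455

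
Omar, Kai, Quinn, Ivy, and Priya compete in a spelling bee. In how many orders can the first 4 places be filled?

120

There are 5 choices for 1st place, 4 for 2nd, and so on down to 2 for position 4.
That gives 5 × 4 × 3 × 2 = 120.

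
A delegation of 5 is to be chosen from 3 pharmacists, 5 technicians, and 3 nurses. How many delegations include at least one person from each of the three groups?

Total 5-person selections from all 11: C(11,5) = 462.
Selections missing a whole group: no pharmacists → C(8,5) = 56; no technicians → C(6,5) = 6; no nurses → C(8,5) = 56.
Add back selections omitting two groups (i.e. drawn from a single group): C(3,5) + C(5,5) + C(3,5) = 1.
By inclusion–exclusion: 462 − 118 + 1 = 345.

345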